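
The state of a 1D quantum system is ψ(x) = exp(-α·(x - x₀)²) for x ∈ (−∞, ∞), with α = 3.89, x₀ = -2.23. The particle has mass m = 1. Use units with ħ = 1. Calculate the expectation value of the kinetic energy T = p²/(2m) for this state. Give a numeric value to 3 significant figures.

1.95

T = −(ħ²/2m) d²/dx², so ⟨T⟩ = −(ħ²/2m) ∫ ψ*·ψ'' dx / ∫|ψ|² dx; with m = 1.
Gaussian moments (u = x − x₀): ∫u^(2j)·e^(−2αu²) du = (2j−1)!!/(4α)^j · √(π/(2α)), odd powers integrate to 0; here √(π/(2α)) = 0.63546. Derivatives: d/dx e^(−αu²) = −2αu·e^(−αu²), d²/dx² e^(−αu²) = (4α²u² − 2α)·e^(−αu²).
State is unnormalized: ∫|ψ|² dx = 0.63546, and ∫ψ*·(−ħ²/2m · ψ'') dx = 1.2360, so ⟨T⟩ = 1.2360 / 0.63546.
⟨T⟩ = 1.9450.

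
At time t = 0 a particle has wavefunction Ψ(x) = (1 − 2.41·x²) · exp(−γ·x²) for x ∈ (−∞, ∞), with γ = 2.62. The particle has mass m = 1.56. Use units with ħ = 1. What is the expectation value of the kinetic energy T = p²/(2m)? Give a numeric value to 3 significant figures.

2.20

T = −(ħ²/2m) d²/dx², so ⟨T⟩ = −(ħ²/2m) ∫ Ψ*·Ψ'' dx / ∫|Ψ|² dx; with m = 1.56.
Expand each integrand as polynomial × e^(−2γx²) and use ∫x^(2j)·e^(−2γx²) dx = (2j−1)!!/(4γ)^j · √(π/(2γ)), odd powers → 0; here √(π/(2γ)) = 0.77430. Differentiate with the product rule, d/dx e^(−γx²) = −2γx·e^(−γx²).
State is unnormalized: ∫|Ψ|² dx = 0.54102, and ∫Ψ*·(−ħ²/2m · Ψ'') dx = 1.1900, so ⟨T⟩ = 1.1900 / 0.54102.
⟨T⟩ = 2.1995.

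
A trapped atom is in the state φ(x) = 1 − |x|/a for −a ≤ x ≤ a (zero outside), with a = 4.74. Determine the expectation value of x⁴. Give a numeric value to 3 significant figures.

⟨x⁴⟩ = ∫ x⁴·|φ|² dx / ∫|φ|² dx (integrals over the domain).
φ is even, so ∫ over [−a, a] = 2∫₀ᵃ with φ = 1 − x/a there: ∫₀ᵃ (1 − x/a)² dx = a/3, ∫₀ᵃ x²(1 − x/a)² dx = a³/30, ∫₀ᵃ x⁴(1 − x/a)² dx = a⁵/105.
State is unnormalized: ∫|φ|² dx = 3.1600, and ∫φ*·x⁴·φ dx = 45.576, so ⟨x⁴⟩ = 45.576 / 3.1600.
⟨x⁴⟩ = 14.423.

14.4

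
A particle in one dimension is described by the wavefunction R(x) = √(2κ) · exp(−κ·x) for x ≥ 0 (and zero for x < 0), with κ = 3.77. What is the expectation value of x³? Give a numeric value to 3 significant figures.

0.0140

⟨x³⟩ = ∫ x³·|R|² dx (integrals over the domain).
Every integrand reduces to terms xʲ·e^(−2κx) on [0, ∞); use ∫₀^∞ xʲ·e^(−2κx) dx = j!/(2κ)^(j+1).
⟨x³⟩ = 0.013997.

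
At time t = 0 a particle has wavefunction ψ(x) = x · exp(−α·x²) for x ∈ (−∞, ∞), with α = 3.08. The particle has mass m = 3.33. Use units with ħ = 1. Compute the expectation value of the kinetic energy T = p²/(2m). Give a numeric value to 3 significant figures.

T = −(ħ²/2m) d²/dx², so ⟨T⟩ = −(ħ²/2m) ∫ ψ*·ψ'' dx / ∫|ψ|² dx; with m = 3.33.
Expand each integrand as polynomial × e^(−2αx²) and use ∫x^(2j)·e^(−2αx²) dx = (2j−1)!!/(4α)^j · √(π/(2α)), odd powers → 0; here √(π/(2α)) = 0.71414. Differentiate with the product rule, d/dx e^(−αx²) = −2αx·e^(−αx²).
State is unnormalized: ∫|ψ|² dx = 0.057966, and ∫ψ*·(−ħ²/2m · ψ'') dx = 0.080421, so ⟨T⟩ = 0.080421 / 0.057966.
⟨T⟩ = 1.3874.

1.39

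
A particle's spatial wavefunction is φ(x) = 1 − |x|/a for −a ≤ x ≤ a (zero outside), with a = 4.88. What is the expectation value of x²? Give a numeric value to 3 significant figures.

2.38

⟨x²⟩ = ∫ x²·|φ|² dx / ∫|φ|² dx (integrals over the domain).
φ is even, so ∫ over [−a, a] = 2∫₀ᵃ with φ = 1 − x/a there: ∫₀ᵃ (1 − x/a)² dx = a/3, ∫₀ᵃ x²(1 − x/a)² dx = a³/30, ∫₀ᵃ x⁴(1 − x/a)² dx = a⁵/105.
State is unnormalized: ∫|φ|² dx = 3.2533, and ∫φ*·x²·φ dx = 7.7476, so ⟨x²⟩ = 7.7476 / 3.2533.
⟨x²⟩ = 2.3814.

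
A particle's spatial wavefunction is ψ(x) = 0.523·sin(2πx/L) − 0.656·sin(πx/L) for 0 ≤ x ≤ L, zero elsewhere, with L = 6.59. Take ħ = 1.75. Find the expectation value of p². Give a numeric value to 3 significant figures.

1.51

p² ψ = −ħ² d²ψ/dx²; ⟨p²⟩ = −ħ² ∫ ψ*·ψ'' dx / ∫|ψ|² dx.
d²/dx² sin(jπx/L) = −(jπ/L)²·sin(jπx/L); on 0 ≤ x ≤ L, ∫sin²(jπx/L) dx = L/2 and ∫sin(jπx/L)·sin(lπx/L) dx = 0 for j ≠ l, so only diagonal terms survive in ∫|ψ|² and ∫ψ·ψ″; ∫ψ·ψ′ dx = [ψ²/2] between the walls = 0.
State is unnormalized: ∫|ψ|² dx = 2.3192, and ∫ψ*·(−ħ² ψ'') dx = 3.4960, so ⟨p²⟩ = 3.4960 / 2.3192.
⟨p²⟩ = 1.5074.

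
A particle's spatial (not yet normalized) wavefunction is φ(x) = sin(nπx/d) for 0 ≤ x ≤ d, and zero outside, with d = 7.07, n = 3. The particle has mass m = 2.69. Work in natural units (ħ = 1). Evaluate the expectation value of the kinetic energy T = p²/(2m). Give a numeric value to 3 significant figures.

0.330

T = −(ħ²/2m) d²/dx², so ⟨T⟩ = −(ħ²/2m) ∫ φ*·φ'' dx / ∫|φ|² dx; with m = 2.69.
d/dx sin(nπx/d) = (nπ/d)·cos(nπx/d) and d²/dx² sin(nπx/d) = −(nπ/d)²·sin(nπx/d); on 0 ≤ x ≤ d, ∫sin²(nπx/d) dx = d/2 and ∫sin(nπx/d)·cos(nπx/d) dx = 0.
State is unnormalized: ∫|φ|² dx = 3.5350, and ∫φ*·(−ħ²/2m · φ'') dx = 1.1676, so ⟨T⟩ = 1.1676 / 3.5350.
⟨T⟩ = 0.33031.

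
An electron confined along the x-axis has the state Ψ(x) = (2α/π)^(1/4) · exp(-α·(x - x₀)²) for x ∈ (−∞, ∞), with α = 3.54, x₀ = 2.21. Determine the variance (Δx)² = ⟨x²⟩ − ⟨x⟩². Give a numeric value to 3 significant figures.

Compute ⟨x⟩ and ⟨x²⟩ separately, then (Δx)² = ⟨x²⟩ − ⟨x⟩².
Gaussian moments (u = x − x₀): ∫u^(2j)·e^(−2αu²) du = (2j−1)!!/(4α)^j · √(π/(2α)), odd powers integrate to 0; here √(π/(2α)) = 0.66613.
⟨x⟩ = 2.2100 and ⟨x²⟩ = 4.9547.
(Δx)² = 4.9547 − (2.2100)² = 0.070621.

0.0706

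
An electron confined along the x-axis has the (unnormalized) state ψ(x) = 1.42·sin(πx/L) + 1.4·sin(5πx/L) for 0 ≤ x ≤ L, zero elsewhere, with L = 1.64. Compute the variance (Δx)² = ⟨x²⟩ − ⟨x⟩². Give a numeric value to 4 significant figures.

Compute ⟨x⟩ and ⟨x²⟩ separately, then (Δx)² = ⟨x²⟩ − ⟨x⟩².
On 0 ≤ x ≤ L (j ≠ l): ∫sin²(jπx/L) dx = L/2, ∫sin(jπx/L)·sin(lπx/L) dx = 0; diagonal moments ∫x·sin²(jπx/L) dx = L²/4, ∫x²·sin²(jπx/L) dx = L³·(1/6 − 1/(4j²π²)); cross terms ∫x·sin(jπx/L)·sin(lπx/L) dx = 0 for j + l even and −4jlL²/(π²(j² − l²)²) for j + l odd, ∫x²·sin(jπx/L)·sin(lπx/L) dx = (−1)^(j+l)·4jlL³/(π²(j² − l²)²); higher powers the same way via product-to-sum and parts.
Normalization: ∫|ψ|² dx = 3.2606.
⟨x⟩ = 0.82000 and ⟨x²⟩ = 0.84367.
(Δx)² = 0.84367 − (0.82000)² = 0.17127.

0.1713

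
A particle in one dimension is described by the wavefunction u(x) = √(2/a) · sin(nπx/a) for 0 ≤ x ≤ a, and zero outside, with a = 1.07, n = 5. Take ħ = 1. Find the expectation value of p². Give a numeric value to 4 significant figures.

p² u = −ħ² d²u/dx²; ⟨p²⟩ = −ħ² ∫ u*·u'' dx.
d/dx sin(nπx/a) = (nπ/a)·cos(nπx/a) and d²/dx² sin(nπx/a) = −(nπ/a)²·sin(nπx/a); on 0 ≤ x ≤ a, ∫sin²(nπx/a) dx = a/2 and ∫sin(nπx/a)·cos(nπx/a) dx = 0.
⟨p²⟩ = 215.51.

215.5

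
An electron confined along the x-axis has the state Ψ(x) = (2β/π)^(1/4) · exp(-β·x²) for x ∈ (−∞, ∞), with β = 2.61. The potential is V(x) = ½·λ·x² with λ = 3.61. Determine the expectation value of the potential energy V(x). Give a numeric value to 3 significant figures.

⟨V⟩ = ∫ V(x)·|Ψ|² dx.
Gaussian moments: ∫x^(2j)·e^(−2βx²) dx = (2j−1)!!/(4β)^j · √(π/(2β)), odd powers integrate to 0; here √(π/(2β)) = 0.77578.
⟨V⟩ = 0.17289.

0.173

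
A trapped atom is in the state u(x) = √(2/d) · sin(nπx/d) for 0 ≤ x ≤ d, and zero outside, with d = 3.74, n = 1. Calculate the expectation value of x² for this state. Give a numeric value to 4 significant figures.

⟨x²⟩ = ∫ x²·|u|² dx (integrals over the domain).
With sin²θ = (1 − cos2θ)/2 on 0 ≤ x ≤ d: ∫sin²(nπx/d) dx = d/2, ∫x·sin²(nπx/d) dx = d²/4, ∫x²·sin²(nπx/d) dx = d³·(1/6 − 1/(4n²π²)); higher powers xᵏ the same way, integrating xᵏ·cos(2nπx/d) by parts.
⟨x²⟩ = 3.9539.

3.954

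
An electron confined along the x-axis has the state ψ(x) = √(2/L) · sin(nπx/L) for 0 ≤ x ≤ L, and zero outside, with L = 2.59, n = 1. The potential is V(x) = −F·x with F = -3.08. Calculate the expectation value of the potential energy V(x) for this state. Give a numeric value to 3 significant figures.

⟨V⟩ = ∫ V(x)·|ψ|² dx.
With sin²θ = (1 − cos2θ)/2 on 0 ≤ x ≤ L: ∫sin²(nπx/L) dx = L/2, ∫x·sin²(nπx/L) dx = L²/4, ∫x²·sin²(nπx/L) dx = L³·(1/6 − 1/(4n²π²)); higher powers xᵏ the same way, integrating xᵏ·cos(2nπx/L) by parts.
⟨V⟩ = 3.9886.

3.99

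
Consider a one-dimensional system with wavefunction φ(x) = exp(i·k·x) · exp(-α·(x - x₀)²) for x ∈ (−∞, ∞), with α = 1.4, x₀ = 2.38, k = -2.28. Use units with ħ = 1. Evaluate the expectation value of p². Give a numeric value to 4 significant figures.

6.598

p² φ = −ħ² d²φ/dx²; ⟨p²⟩ = −ħ² ∫ φ*·φ'' dx / ∫|φ|² dx.
Gaussian moments (u = x − x₀): ∫u^(2j)·e^(−2αu²) du = (2j−1)!!/(4α)^j · √(π/(2α)), odd powers integrate to 0; here √(π/(2α)) = 1.0592. Derivatives: φ′ = (ik − 2αu)·φ, φ″ = ((ik − 2αu)² − 2α)·φ; the odd-in-u pieces drop out.
State is unnormalized: ∫|φ|² dx = 1.0592, and ∫φ*·(−ħ² φ'') dx = 6.9893, so ⟨p²⟩ = 6.9893 / 1.0592.
⟨p²⟩ = 6.5984.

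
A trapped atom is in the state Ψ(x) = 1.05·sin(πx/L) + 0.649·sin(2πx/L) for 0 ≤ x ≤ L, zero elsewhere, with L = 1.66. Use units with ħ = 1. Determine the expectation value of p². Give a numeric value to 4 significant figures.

6.552

p² Ψ = −ħ² d²Ψ/dx²; ⟨p²⟩ = −ħ² ∫ Ψ*·Ψ'' dx / ∫|Ψ|² dx.
d²/dx² sin(jπx/L) = −(jπ/L)²·sin(jπx/L); on 0 ≤ x ≤ L, ∫sin²(jπx/L) dx = L/2 and ∫sin(jπx/L)·sin(lπx/L) dx = 0 for j ≠ l, so only diagonal terms survive in ∫|Ψ|² and ∫Ψ·Ψ″; ∫Ψ·Ψ′ dx = [Ψ²/2] between the walls = 0.
State is unnormalized: ∫|Ψ|² dx = 1.2647, and ∫Ψ*·(−ħ² Ψ'') dx = 8.2860, so ⟨p²⟩ = 8.2860 / 1.2647.
⟨p²⟩ = 6.5519.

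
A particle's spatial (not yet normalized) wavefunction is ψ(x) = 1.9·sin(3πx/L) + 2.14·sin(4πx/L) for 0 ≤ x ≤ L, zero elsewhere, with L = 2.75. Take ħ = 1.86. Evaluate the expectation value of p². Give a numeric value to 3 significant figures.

58.3

p² ψ = −ħ² d²ψ/dx²; ⟨p²⟩ = −ħ² ∫ ψ*·ψ'' dx / ∫|ψ|² dx.
d²/dx² sin(jπx/L) = −(jπ/L)²·sin(jπx/L); on 0 ≤ x ≤ L, ∫sin²(jπx/L) dx = L/2 and ∫sin(jπx/L)·sin(lπx/L) dx = 0 for j ≠ l, so only diagonal terms survive in ∫|ψ|² and ∫ψ·ψ″; ∫ψ·ψ′ dx = [ψ²/2] between the walls = 0.
State is unnormalized: ∫|ψ|² dx = 11.261, and ∫ψ*·(−ħ² ψ'') dx = 656.60, so ⟨p²⟩ = 656.60 / 11.261.
⟨p²⟩ = 58.309.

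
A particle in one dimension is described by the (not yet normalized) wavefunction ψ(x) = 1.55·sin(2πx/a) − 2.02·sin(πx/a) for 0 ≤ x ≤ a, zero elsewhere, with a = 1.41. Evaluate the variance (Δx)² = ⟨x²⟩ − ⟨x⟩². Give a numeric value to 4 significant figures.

0.03277

Compute ⟨x⟩ and ⟨x²⟩ separately, then (Δx)² = ⟨x²⟩ − ⟨x⟩².
On 0 ≤ x ≤ a (j ≠ l): ∫sin²(jπx/a) dx = a/2, ∫sin(jπx/a)·sin(lπx/a) dx = 0; diagonal moments ∫x·sin²(jπx/a) dx = a²/4, ∫x²·sin²(jπx/a) dx = a³·(1/6 − 1/(4j²π²)); cross terms ∫x·sin(jπx/a)·sin(lπx/a) dx = 0 for j + l even and −4jla²/(π²(j² − l²)²) for j + l odd, ∫x²·sin(jπx/a)·sin(lπx/a) dx = (−1)^(j+l)·4jla³/(π²(j² − l²)²); higher powers the same way via product-to-sum and parts.
Normalization: ∫|ψ|² dx = 4.5704.
⟨x⟩ = 0.95032 and ⟨x²⟩ = 0.93588.
(Δx)² = 0.93588 − (0.95032)² = 0.032767.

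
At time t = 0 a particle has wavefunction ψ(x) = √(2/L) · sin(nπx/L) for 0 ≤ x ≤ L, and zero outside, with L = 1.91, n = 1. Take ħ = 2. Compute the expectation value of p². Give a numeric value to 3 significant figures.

p² ψ = −ħ² d²ψ/dx²; ⟨p²⟩ = −ħ² ∫ ψ*·ψ'' dx.
d/dx sin(nπx/L) = (nπ/L)·cos(nπx/L) and d²/dx² sin(nπx/L) = −(nπ/L)²·sin(nπx/L); on 0 ≤ x ≤ L, ∫sin²(nπx/L) dx = L/2 and ∫sin(nπx/L)·cos(nπx/L) dx = 0.
⟨p²⟩ = 10.822.

10.8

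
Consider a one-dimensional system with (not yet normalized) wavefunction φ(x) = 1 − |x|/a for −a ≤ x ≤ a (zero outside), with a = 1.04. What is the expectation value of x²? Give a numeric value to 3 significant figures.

⟨x²⟩ = ∫ x²·|φ|² dx / ∫|φ|² dx (integrals over the domain).
φ is even, so ∫ over [−a, a] = 2∫₀ᵃ with φ = 1 − x/a there: ∫₀ᵃ (1 − x/a)² dx = a/3, ∫₀ᵃ x²(1 − x/a)² dx = a³/30, ∫₀ᵃ x⁴(1 − x/a)² dx = a⁵/105.
State is unnormalized: ∫|φ|² dx = 0.69333, and ∫φ*·x²·φ dx = 0.074991, so ⟨x²⟩ = 0.074991 / 0.69333.
⟨x²⟩ = 0.10816.

0.108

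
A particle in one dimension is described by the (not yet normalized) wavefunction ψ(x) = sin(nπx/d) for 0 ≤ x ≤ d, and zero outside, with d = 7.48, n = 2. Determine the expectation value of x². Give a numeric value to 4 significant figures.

17.94

⟨x²⟩ = ∫ x²·|ψ|² dx / ∫|ψ|² dx (integrals over the domain).
With sin²θ = (1 − cos2θ)/2 on 0 ≤ x ≤ d: ∫sin²(nπx/d) dx = d/2, ∫x·sin²(nπx/d) dx = d²/4, ∫x²·sin²(nπx/d) dx = d³·(1/6 − 1/(4n²π²)); higher powers xᵏ the same way, integrating xᵏ·cos(2nπx/d) by parts.
State is unnormalized: ∫|ψ|² dx = 3.7400, and ∫ψ*·x²·ψ dx = 67.101, so ⟨x²⟩ = 67.101 / 3.7400.
⟨x²⟩ = 17.942.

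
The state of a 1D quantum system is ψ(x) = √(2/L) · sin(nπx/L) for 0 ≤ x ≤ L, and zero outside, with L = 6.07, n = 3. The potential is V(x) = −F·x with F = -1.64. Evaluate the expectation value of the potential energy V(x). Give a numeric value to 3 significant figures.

⟨V⟩ = ∫ V(x)·|ψ|² dx.
With sin²θ = (1 − cos2θ)/2 on 0 ≤ x ≤ L: ∫sin²(nπx/L) dx = L/2, ∫x·sin²(nπx/L) dx = L²/4, ∫x²·sin²(nπx/L) dx = L³·(1/6 − 1/(4n²π²)); higher powers xᵏ the same way, integrating xᵏ·cos(2nπx/L) by parts.
⟨V⟩ = 4.9774.

4.98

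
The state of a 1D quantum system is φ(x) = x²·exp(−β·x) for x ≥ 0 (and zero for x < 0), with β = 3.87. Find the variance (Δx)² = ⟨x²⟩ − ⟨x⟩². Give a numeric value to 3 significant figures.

Compute ⟨x⟩ and ⟨x²⟩ separately, then (Δx)² = ⟨x²⟩ − ⟨x⟩².
Every integrand reduces to terms xʲ·e^(−2βx) on [0, ∞); use ∫₀^∞ xʲ·e^(−2βx) dx = j!/(2β)^(j+1).
Normalization: ∫|φ|² dx = 0.00086399.
⟨x⟩ = 0.64599 and ⟨x²⟩ = 0.50077.
(Δx)² = 0.50077 − (0.64599)² = 0.083462.

0.0835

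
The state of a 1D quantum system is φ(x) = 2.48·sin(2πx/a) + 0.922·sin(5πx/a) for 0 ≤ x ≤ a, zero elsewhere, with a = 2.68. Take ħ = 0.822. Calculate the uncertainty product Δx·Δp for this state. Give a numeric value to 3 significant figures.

1.77

Δx = √(⟨x²⟩−⟨x⟩²), Δp = √(⟨p²⟩−⟨p⟩²).
On 0 ≤ x ≤ a (j ≠ l): ∫sin²(jπx/a) dx = a/2, ∫sin(jπx/a)·sin(lπx/a) dx = 0; diagonal moments ∫x·sin²(jπx/a) dx = a²/4, ∫x²·sin²(jπx/a) dx = a³·(1/6 − 1/(4j²π²)); cross terms ∫x·sin(jπx/a)·sin(lπx/a) dx = 0 for j + l even and −4jla²/(π²(j² − l²)²) for j + l odd, ∫x²·sin(jπx/a)·sin(lπx/a) dx = (−1)^(j+l)·4jla³/(π²(j² − l²)²); higher powers the same way via product-to-sum and parts. d²/dx² sin(jπx/a) = −(jπ/a)²·sin(jπx/a); on 0 ≤ x ≤ a, ∫sin²(jπx/a) dx = a/2 and ∫sin(jπx/a)·sin(lπx/a) dx = 0 for j ≠ l, so only diagonal terms survive in ∫|φ|² and ∫φ·φ″; ∫φ·φ′ dx = [φ²/2] between the walls = 0.
Normalization: ∫|φ|² dx = 9.3806.
⟨x⟩ = 1.3078, ⟨x²⟩ = 2.2262 ⇒ Δx = 0.71820.
⟨p⟩ = 0.0000, ⟨p²⟩ = 6.0816 ⇒ Δp = 2.4661.
Δx·Δp = 1.7711.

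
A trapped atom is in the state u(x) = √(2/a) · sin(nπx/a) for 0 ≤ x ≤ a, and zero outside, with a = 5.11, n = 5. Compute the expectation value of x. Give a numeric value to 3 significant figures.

2.56

⟨x⟩ = ∫ x·|u|² dx (integrals over the domain).
With sin²θ = (1 − cos2θ)/2 on 0 ≤ x ≤ a: ∫sin²(nπx/a) dx = a/2, ∫x·sin²(nπx/a) dx = a²/4, ∫x²·sin²(nπx/a) dx = a³·(1/6 − 1/(4n²π²)); higher powers xᵏ the same way, integrating xᵏ·cos(2nπx/a) by parts.
⟨x⟩ = 2.5550.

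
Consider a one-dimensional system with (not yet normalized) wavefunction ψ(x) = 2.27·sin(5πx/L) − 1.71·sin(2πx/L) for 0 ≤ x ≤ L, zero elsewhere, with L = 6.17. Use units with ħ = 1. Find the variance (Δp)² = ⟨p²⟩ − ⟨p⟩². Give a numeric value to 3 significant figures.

4.51

Compute ⟨p⟩ and ⟨p²⟩ separately; (Δp)² = ⟨p²⟩ − ⟨p⟩².
d²/dx² sin(jπx/L) = −(jπ/L)²·sin(jπx/L); on 0 ≤ x ≤ L, ∫sin²(jπx/L) dx = L/2 and ∫sin(jπx/L)·sin(lπx/L) dx = 0 for j ≠ l, so only diagonal terms survive in ∫|ψ|² and ∫ψ·ψ″; ∫ψ·ψ′ dx = [ψ²/2] between the walls = 0.
Normalization: ∫|ψ|² dx = 24.918.
⟨p⟩ = 0.0000 and ⟨p²⟩ = 4.5104.
(Δp)² = 4.5104 − (0.0000)² = 4.5104.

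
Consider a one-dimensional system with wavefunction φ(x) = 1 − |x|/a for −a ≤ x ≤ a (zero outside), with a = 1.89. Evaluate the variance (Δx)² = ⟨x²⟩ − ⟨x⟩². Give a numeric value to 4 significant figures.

0.3572

Compute ⟨x⟩ and ⟨x²⟩ separately, then (Δx)² = ⟨x²⟩ − ⟨x⟩².
φ is even, so ∫ over [−a, a] = 2∫₀ᵃ with φ = 1 − x/a there: ∫₀ᵃ (1 − x/a)² dx = a/3, ∫₀ᵃ x²(1 − x/a)² dx = a³/30, ∫₀ᵃ x⁴(1 − x/a)² dx = a⁵/105.
Normalization: ∫|φ|² dx = 1.2600.
⟨x⟩ = 0.0000 and ⟨x²⟩ = 0.35721.
(Δx)² = 0.35721 − (0.0000)² = 0.35721.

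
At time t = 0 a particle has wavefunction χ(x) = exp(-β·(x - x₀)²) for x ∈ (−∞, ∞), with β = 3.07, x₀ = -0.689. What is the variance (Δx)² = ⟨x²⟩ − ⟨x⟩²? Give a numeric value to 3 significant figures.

Compute ⟨x⟩ and ⟨x²⟩ separately, then (Δx)² = ⟨x²⟩ − ⟨x⟩².
Gaussian moments (u = x − x₀): ∫u^(2j)·e^(−2βu²) du = (2j−1)!!/(4β)^j · √(π/(2β)), odd powers integrate to 0; here √(π/(2β)) = 0.71530.
Normalization: ∫|χ|² dx = 0.71530.
⟨x⟩ = -0.68900 and ⟨x²⟩ = 0.55615.
(Δx)² = 0.55615 − (-0.68900)² = 0.081433.

0.0814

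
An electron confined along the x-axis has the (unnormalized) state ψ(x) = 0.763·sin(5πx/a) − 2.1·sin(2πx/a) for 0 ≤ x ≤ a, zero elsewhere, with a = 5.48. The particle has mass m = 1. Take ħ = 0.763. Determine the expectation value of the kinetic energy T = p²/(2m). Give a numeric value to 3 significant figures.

0.617

T = −(ħ²/2m) d²/dx², so ⟨T⟩ = −(ħ²/2m) ∫ ψ*·ψ'' dx / ∫|ψ|² dx; with m = 1.
d²/dx² sin(jπx/a) = −(jπ/a)²·sin(jπx/a); on 0 ≤ x ≤ a, ∫sin²(jπx/a) dx = a/2 and ∫sin(jπx/a)·sin(lπx/a) dx = 0 for j ≠ l, so only diagonal terms survive in ∫|ψ|² and ∫ψ·ψ″; ∫ψ·ψ′ dx = [ψ²/2] between the walls = 0.
State is unnormalized: ∫|ψ|² dx = 13.679, and ∫ψ*·(−ħ²/2m · ψ'') dx = 8.4389, so ⟨T⟩ = 8.4389 / 13.679.
⟨T⟩ = 0.61694.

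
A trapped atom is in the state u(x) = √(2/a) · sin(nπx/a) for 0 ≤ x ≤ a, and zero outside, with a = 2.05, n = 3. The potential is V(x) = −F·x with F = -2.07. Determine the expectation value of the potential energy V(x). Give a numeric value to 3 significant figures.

2.12

⟨V⟩ = ∫ V(x)·|u|² dx.
With sin²θ = (1 − cos2θ)/2 on 0 ≤ x ≤ a: ∫sin²(nπx/a) dx = a/2, ∫x·sin²(nπx/a) dx = a²/4, ∫x²·sin²(nπx/a) dx = a³·(1/6 − 1/(4n²π²)); higher powers xᵏ the same way, integrating xᵏ·cos(2nπx/a) by parts.
⟨V⟩ = 2.1218.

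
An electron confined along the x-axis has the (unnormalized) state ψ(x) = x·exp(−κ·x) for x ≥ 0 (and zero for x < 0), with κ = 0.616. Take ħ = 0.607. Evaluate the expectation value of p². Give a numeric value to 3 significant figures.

p² ψ = −ħ² d²ψ/dx²; ⟨p²⟩ = −ħ² ∫ ψ*·ψ'' dx / ∫|ψ|² dx.
Differentiate x·exp(−κ·x) with the product rule; every integrand then reduces to terms xʲ·e^(−2κx) on [0, ∞), with ∫₀^∞ xʲ·e^(−2κx) dx = j!/(2κ)^(j+1).
State is unnormalized: ∫|ψ|² dx = 1.0695, and ∫ψ*·(−ħ² ψ'') dx = 0.14953, so ⟨p²⟩ = 0.14953 / 1.0695.
⟨p²⟩ = 0.13981.

0.140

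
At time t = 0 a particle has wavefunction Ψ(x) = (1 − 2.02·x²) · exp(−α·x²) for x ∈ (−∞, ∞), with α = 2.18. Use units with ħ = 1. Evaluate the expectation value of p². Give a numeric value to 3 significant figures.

p² Ψ = −ħ² d²Ψ/dx²; ⟨p²⟩ = −ħ² ∫ Ψ*·Ψ'' dx / ∫|Ψ|² dx.
Expand each integrand as polynomial × e^(−2αx²) and use ∫x^(2j)·e^(−2αx²) dx = (2j−1)!!/(4α)^j · √(π/(2α)), odd powers → 0; here √(π/(2α)) = 0.84885. Differentiate with the product rule, d/dx e^(−αx²) = −2αx·e^(−αx²).
State is unnormalized: ∫|Ψ|² dx = 0.59223, and ∫Ψ*·(−ħ² Ψ'') dx = 3.4030, so ⟨p²⟩ = 3.4030 / 0.59223.
⟨p²⟩ = 5.7460.

5.75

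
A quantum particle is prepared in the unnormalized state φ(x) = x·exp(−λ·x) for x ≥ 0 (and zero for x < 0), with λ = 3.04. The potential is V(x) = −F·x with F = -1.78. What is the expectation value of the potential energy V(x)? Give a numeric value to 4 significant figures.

⟨V⟩ = ∫ V(x)·|φ|² dx / ∫|φ|² dx.
Every integrand reduces to terms xʲ·e^(−2λx) on [0, ∞); use ∫₀^∞ xʲ·e^(−2λx) dx = j!/(2λ)^(j+1).
State is unnormalized: ∫|φ|² dx = 0.0088986, and ∫φ*·V(x)·φ dx = 0.0078155, so ⟨V⟩ = 0.0078155 / 0.0088986.
⟨V⟩ = 0.87829.

0.8783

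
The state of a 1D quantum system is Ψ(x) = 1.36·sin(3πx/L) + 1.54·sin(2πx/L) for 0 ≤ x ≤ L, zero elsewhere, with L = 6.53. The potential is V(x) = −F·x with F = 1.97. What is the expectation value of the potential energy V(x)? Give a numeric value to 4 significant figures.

⟨V⟩ = ∫ V(x)·|Ψ|² dx / ∫|Ψ|² dx.
On 0 ≤ x ≤ L (j ≠ l): ∫sin²(jπx/L) dx = L/2, ∫sin(jπx/L)·sin(lπx/L) dx = 0; diagonal moments ∫x·sin²(jπx/L) dx = L²/4, ∫x²·sin²(jπx/L) dx = L³·(1/6 − 1/(4j²π²)); cross terms ∫x·sin(jπx/L)·sin(lπx/L) dx = 0 for j + l even and −4jlL²/(π²(j² − l²)²) for j + l odd, ∫x²·sin(jπx/L)·sin(lπx/L) dx = (−1)^(j+l)·4jlL³/(π²(j² − l²)²); higher powers the same way via product-to-sum and parts.
State is unnormalized: ∫|Ψ|² dx = 13.782, and ∫Ψ*·V(x)·Ψ dx = -54.422, so ⟨V⟩ = -54.422 / 13.782.
⟨V⟩ = -3.9487.

-3.949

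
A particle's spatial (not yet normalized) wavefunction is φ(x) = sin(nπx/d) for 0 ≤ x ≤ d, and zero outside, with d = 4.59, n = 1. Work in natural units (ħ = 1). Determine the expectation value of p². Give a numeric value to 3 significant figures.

p² φ = −ħ² d²φ/dx²; ⟨p²⟩ = −ħ² ∫ φ*·φ'' dx / ∫|φ|² dx.
d/dx sin(nπx/d) = (nπ/d)·cos(nπx/d) and d²/dx² sin(nπx/d) = −(nπ/d)²·sin(nπx/d); on 0 ≤ x ≤ d, ∫sin²(nπx/d) dx = d/2 and ∫sin(nπx/d)·cos(nπx/d) dx = 0.
State is unnormalized: ∫|φ|² dx = 2.2950, and ∫φ*·(−ħ² φ'') dx = 1.0751, so ⟨p²⟩ = 1.0751 / 2.2950.
⟨p²⟩ = 0.46846.

0.468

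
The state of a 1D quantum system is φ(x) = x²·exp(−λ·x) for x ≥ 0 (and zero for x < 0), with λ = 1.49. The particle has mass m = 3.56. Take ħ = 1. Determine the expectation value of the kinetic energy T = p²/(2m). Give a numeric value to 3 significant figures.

0.104

T = −(ħ²/2m) d²/dx², so ⟨T⟩ = −(ħ²/2m) ∫ φ*·φ'' dx / ∫|φ|² dx; with m = 3.56.
Differentiate x²·exp(−λ·x) with the product rule; every integrand then reduces to terms xʲ·e^(−2λx) on [0, ∞), with ∫₀^∞ xʲ·e^(−2λx) dx = j!/(2λ)^(j+1).
State is unnormalized: ∫|φ|² dx = 0.10212, and ∫φ*·(−ħ²/2m · φ'') dx = 0.010615, so ⟨T⟩ = 0.010615 / 0.10212.
⟨T⟩ = 0.10394.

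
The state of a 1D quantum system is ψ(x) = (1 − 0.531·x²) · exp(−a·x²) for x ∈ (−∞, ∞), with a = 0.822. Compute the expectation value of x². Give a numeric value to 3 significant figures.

⟨x²⟩ = ∫ x²·|ψ|² dx / ∫|ψ|² dx (integrals over the domain).
Expand each integrand as polynomial × e^(−2ax²) and use ∫x^(2j)·e^(−2ax²) dx = (2j−1)!!/(4a)^j · √(π/(2a)), odd powers → 0; here √(π/(2a)) = 1.3824.
State is unnormalized: ∫|ψ|² dx = 1.0440, and ∫ψ*·x²·ψ dx = 0.17752, so ⟨x²⟩ = 0.17752 / 1.0440.
⟨x²⟩ = 0.17003.

0.170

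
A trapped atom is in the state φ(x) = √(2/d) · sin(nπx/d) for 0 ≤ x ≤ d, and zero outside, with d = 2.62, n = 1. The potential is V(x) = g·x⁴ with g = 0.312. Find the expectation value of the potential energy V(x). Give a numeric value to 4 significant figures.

1.677

⟨V⟩ = ∫ V(x)·|φ|² dx.
With sin²θ = (1 − cos2θ)/2 on 0 ≤ x ≤ d: ∫sin²(nπx/d) dx = d/2, ∫x·sin²(nπx/d) dx = d²/4, ∫x²·sin²(nπx/d) dx = d³·(1/6 − 1/(4n²π²)); higher powers xᵏ the same way, integrating xᵏ·cos(2nπx/d) by parts.
⟨V⟩ = 1.6771.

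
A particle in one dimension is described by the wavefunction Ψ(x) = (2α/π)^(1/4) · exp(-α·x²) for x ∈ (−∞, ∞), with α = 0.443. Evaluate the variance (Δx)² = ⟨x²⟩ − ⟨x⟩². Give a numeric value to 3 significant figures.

Compute ⟨x⟩ and ⟨x²⟩ separately, then (Δx)² = ⟨x²⟩ − ⟨x⟩².
Gaussian moments: ∫x^(2j)·e^(−2αx²) dx = (2j−1)!!/(4α)^j · √(π/(2α)), odd powers integrate to 0; here √(π/(2α)) = 1.8830.
⟨x⟩ = 0.0000 and ⟨x²⟩ = 0.56433.
(Δx)² = 0.56433 − (0.0000)² = 0.56433.

0.564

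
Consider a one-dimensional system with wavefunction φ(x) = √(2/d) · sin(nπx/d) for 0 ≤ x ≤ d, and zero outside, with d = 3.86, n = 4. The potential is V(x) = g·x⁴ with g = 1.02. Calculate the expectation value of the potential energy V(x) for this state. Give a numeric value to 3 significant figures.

43.9

⟨V⟩ = ∫ V(x)·|φ|² dx.
With sin²θ = (1 − cos2θ)/2 on 0 ≤ x ≤ d: ∫sin²(nπx/d) dx = d/2, ∫x·sin²(nπx/d) dx = d²/4, ∫x²·sin²(nπx/d) dx = d³·(1/6 − 1/(4n²π²)); higher powers xᵏ the same way, integrating xᵏ·cos(2nπx/d) by parts.
⟨V⟩ = 43.867.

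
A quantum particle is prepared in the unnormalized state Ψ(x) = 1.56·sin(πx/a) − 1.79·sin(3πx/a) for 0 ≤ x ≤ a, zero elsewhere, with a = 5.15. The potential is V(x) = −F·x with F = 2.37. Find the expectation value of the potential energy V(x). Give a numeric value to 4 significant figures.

⟨V⟩ = ∫ V(x)·|Ψ|² dx / ∫|Ψ|² dx.
On 0 ≤ x ≤ a (j ≠ l): ∫sin²(jπx/a) dx = a/2, ∫sin(jπx/a)·sin(lπx/a) dx = 0; diagonal moments ∫x·sin²(jπx/a) dx = a²/4, ∫x²·sin²(jπx/a) dx = a³·(1/6 − 1/(4j²π²)); cross terms ∫x·sin(jπx/a)·sin(lπx/a) dx = 0 for j + l even and −4jla²/(π²(j² − l²)²) for j + l odd, ∫x²·sin(jπx/a)·sin(lπx/a) dx = (−1)^(j+l)·4jla³/(π²(j² − l²)²); higher powers the same way via product-to-sum and parts.
State is unnormalized: ∫|Ψ|² dx = 14.517, and ∫Ψ*·V(x)·Ψ dx = -88.594, so ⟨V⟩ = -88.594 / 14.517.
⟨V⟩ = -6.1028.

-6.103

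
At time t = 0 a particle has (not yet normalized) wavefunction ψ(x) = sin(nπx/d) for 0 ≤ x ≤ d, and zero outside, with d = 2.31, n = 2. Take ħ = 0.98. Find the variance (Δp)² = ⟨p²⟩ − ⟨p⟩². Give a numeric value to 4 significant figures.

Compute ⟨p⟩ and ⟨p²⟩ separately; (Δp)² = ⟨p²⟩ − ⟨p⟩².
d/dx sin(nπx/d) = (nπ/d)·cos(nπx/d) and d²/dx² sin(nπx/d) = −(nπ/d)²·sin(nπx/d); on 0 ≤ x ≤ d, ∫sin²(nπx/d) dx = d/2 and ∫sin(nπx/d)·cos(nπx/d) dx = 0.
Normalization: ∫|ψ|² dx = 1.1550.
⟨p⟩ = 0.0000 and ⟨p²⟩ = 7.1054.
(Δp)² = 7.1054 − (0.0000)² = 7.1054.

7.105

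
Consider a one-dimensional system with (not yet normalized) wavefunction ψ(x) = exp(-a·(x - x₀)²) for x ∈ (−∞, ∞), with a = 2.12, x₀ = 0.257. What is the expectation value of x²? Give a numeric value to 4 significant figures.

0.1840

⟨x²⟩ = ∫ x²·|ψ|² dx / ∫|ψ|² dx (integrals over the domain).
Gaussian moments (u = x − x₀): ∫u^(2j)·e^(−2au²) du = (2j−1)!!/(4a)^j · √(π/(2a)), odd powers integrate to 0; here √(π/(2a)) = 0.86078.
State is unnormalized: ∫|ψ|² dx = 0.86078, and ∫ψ*·x²·ψ dx = 0.15836, so ⟨x²⟩ = 0.15836 / 0.86078.
⟨x²⟩ = 0.18397.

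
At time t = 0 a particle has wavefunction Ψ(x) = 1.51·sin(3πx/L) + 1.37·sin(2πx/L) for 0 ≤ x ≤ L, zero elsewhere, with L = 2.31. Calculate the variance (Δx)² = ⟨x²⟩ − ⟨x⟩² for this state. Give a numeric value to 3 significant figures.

0.198

Compute ⟨x⟩ and ⟨x²⟩ separately, then (Δx)² = ⟨x²⟩ − ⟨x⟩².
On 0 ≤ x ≤ L (j ≠ l): ∫sin²(jπx/L) dx = L/2, ∫sin(jπx/L)·sin(lπx/L) dx = 0; diagonal moments ∫x·sin²(jπx/L) dx = L²/4, ∫x²·sin²(jπx/L) dx = L³·(1/6 − 1/(4j²π²)); cross terms ∫x·sin(jπx/L)·sin(lπx/L) dx = 0 for j + l even and −4jlL²/(π²(j² − l²)²) for j + l odd, ∫x²·sin(jπx/L)·sin(lπx/L) dx = (−1)^(j+l)·4jlL³/(π²(j² − l²)²); higher powers the same way via product-to-sum and parts.
Normalization: ∫|Ψ|² dx = 4.8013.
⟨x⟩ = 0.70774 and ⟨x²⟩ = 0.69854.
(Δx)² = 0.69854 − (0.70774)² = 0.19764.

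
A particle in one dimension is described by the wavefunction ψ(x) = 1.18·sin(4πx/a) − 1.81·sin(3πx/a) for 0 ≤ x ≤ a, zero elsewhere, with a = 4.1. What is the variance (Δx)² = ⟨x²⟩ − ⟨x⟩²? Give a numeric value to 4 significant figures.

0.7640

Compute ⟨x⟩ and ⟨x²⟩ separately, then (Δx)² = ⟨x²⟩ − ⟨x⟩².
On 0 ≤ x ≤ a (j ≠ l): ∫sin²(jπx/a) dx = a/2, ∫sin(jπx/a)·sin(lπx/a) dx = 0; diagonal moments ∫x·sin²(jπx/a) dx = a²/4, ∫x²·sin²(jπx/a) dx = a³·(1/6 − 1/(4j²π²)); cross terms ∫x·sin(jπx/a)·sin(lπx/a) dx = 0 for j + l even and −4jla²/(π²(j² − l²)²) for j + l odd, ∫x²·sin(jπx/a)·sin(lπx/a) dx = (−1)^(j+l)·4jla³/(π²(j² − l²)²); higher powers the same way via product-to-sum and parts.
Normalization: ∫|ψ|² dx = 9.5704.
⟨x⟩ = 2.7947 and ⟨x²⟩ = 8.5743.
(Δx)² = 8.5743 − (2.7947)² = 0.76400.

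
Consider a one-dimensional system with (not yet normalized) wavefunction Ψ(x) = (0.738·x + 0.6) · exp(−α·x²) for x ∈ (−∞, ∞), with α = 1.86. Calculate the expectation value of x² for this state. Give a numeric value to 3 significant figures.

0.180

⟨x²⟩ = ∫ x²·|Ψ|² dx / ∫|Ψ|² dx (integrals over the domain).
Expand each integrand as polynomial × e^(−2αx²) and use ∫x^(2j)·e^(−2αx²) dx = (2j−1)!!/(4α)^j · √(π/(2α)), odd powers → 0; here √(π/(2α)) = 0.91897.
State is unnormalized: ∫|Ψ|² dx = 0.39810, and ∫Ψ*·x²·Ψ dx = 0.071593, so ⟨x²⟩ = 0.071593 / 0.39810.
⟨x²⟩ = 0.17983.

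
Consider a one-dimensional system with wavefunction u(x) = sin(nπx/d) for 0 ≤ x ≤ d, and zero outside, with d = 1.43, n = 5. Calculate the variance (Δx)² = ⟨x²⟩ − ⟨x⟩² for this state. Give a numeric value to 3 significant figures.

Compute ⟨x⟩ and ⟨x²⟩ separately, then (Δx)² = ⟨x²⟩ − ⟨x⟩².
With sin²θ = (1 − cos2θ)/2 on 0 ≤ x ≤ d: ∫sin²(nπx/d) dx = d/2, ∫x·sin²(nπx/d) dx = d²/4, ∫x²·sin²(nπx/d) dx = d³·(1/6 − 1/(4n²π²)); higher powers xᵏ the same way, integrating xᵏ·cos(2nπx/d) by parts.
Normalization: ∫|u|² dx = 0.71500.
⟨x⟩ = 0.71500 and ⟨x²⟩ = 0.67749.
(Δx)² = 0.67749 − (0.71500)² = 0.16626.

0.166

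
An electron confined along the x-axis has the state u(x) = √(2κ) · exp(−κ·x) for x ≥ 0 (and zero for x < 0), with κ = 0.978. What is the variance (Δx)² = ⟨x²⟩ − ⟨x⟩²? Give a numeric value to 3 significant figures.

0.261

Compute ⟨x⟩ and ⟨x²⟩ separately, then (Δx)² = ⟨x²⟩ − ⟨x⟩².
Every integrand reduces to terms xʲ·e^(−2κx) on [0, ∞); use ∫₀^∞ xʲ·e^(−2κx) dx = j!/(2κ)^(j+1).
⟨x⟩ = 0.51125 and ⟨x²⟩ = 0.52275.
(Δx)² = 0.52275 − (0.51125)² = 0.26137.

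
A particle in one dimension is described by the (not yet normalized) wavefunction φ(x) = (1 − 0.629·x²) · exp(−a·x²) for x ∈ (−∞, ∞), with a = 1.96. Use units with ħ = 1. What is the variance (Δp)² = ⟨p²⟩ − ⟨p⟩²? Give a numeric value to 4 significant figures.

2.751

Compute ⟨p⟩ and ⟨p²⟩ separately; (Δp)² = ⟨p²⟩ − ⟨p⟩².
Expand each integrand as polynomial × e^(−2ax²) and use ∫x^(2j)·e^(−2ax²) dx = (2j−1)!!/(4a)^j · √(π/(2a)), odd powers → 0; here √(π/(2a)) = 0.89522. Differentiate with the product rule, d/dx e^(−ax²) = −2ax·e^(−ax²).
Normalization: ∫|φ|² dx = 0.76886.
⟨p⟩ = 0.0000 and ⟨p²⟩ = 2.7511.
(Δp)² = 2.7511 − (0.0000)² = 2.7511.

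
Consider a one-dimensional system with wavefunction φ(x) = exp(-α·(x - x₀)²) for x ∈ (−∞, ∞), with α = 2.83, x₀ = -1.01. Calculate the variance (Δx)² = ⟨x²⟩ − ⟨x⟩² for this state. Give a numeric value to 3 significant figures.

Compute ⟨x⟩ and ⟨x²⟩ separately, then (Δx)² = ⟨x²⟩ − ⟨x⟩².
Gaussian moments (u = x − x₀): ∫u^(2j)·e^(−2αu²) du = (2j−1)!!/(4α)^j · √(π/(2α)), odd powers integrate to 0; here √(π/(2α)) = 0.74502.
Normalization: ∫|φ|² dx = 0.74502.
⟨x⟩ = -1.0100 and ⟨x²⟩ = 1.1084.
(Δx)² = 1.1084 − (-1.0100)² = 0.088339.

0.0883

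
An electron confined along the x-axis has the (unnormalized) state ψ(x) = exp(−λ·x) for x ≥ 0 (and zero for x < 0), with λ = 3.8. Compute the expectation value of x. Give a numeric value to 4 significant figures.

0.1316

⟨x⟩ = ∫ x·|ψ|² dx / ∫|ψ|² dx (integrals over the domain).
Every integrand reduces to terms xʲ·e^(−2λx) on [0, ∞); use ∫₀^∞ xʲ·e^(−2λx) dx = j!/(2λ)^(j+1).
State is unnormalized: ∫|ψ|² dx = 0.13158, and ∫ψ*·x·ψ dx = 0.017313, so ⟨x⟩ = 0.017313 / 0.13158.
⟨x⟩ = 0.13158.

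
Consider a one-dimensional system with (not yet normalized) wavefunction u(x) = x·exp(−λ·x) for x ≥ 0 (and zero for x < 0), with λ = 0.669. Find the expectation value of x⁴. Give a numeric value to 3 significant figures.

⟨x⁴⟩ = ∫ x⁴·|u|² dx / ∫|u|² dx (integrals over the domain).
Every integrand reduces to terms xʲ·e^(−2λx) on [0, ∞); use ∫₀^∞ xʲ·e^(−2λx) dx = j!/(2λ)^(j+1).
State is unnormalized: ∫|u|² dx = 0.83495, and ∫u*·x⁴·u dx = 93.786, so ⟨x⁴⟩ = 93.786 / 0.83495.
⟨x⁴⟩ = 112.33.

112.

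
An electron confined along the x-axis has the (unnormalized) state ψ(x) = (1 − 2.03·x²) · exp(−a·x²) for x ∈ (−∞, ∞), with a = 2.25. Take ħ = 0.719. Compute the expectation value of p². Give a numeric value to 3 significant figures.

3.00

p² ψ = −ħ² d²ψ/dx²; ⟨p²⟩ = −ħ² ∫ ψ*·ψ'' dx / ∫|ψ|² dx.
Expand each integrand as polynomial × e^(−2ax²) and use ∫x^(2j)·e^(−2ax²) dx = (2j−1)!!/(4a)^j · √(π/(2a)), odd powers → 0; here √(π/(2a)) = 0.83554. Differentiate with the product rule, d/dx e^(−ax²) = −2ax·e^(−ax²).
State is unnormalized: ∫|ψ|² dx = 0.58615, and ∫ψ*·(−ħ² ψ'') dx = 1.7564, so ⟨p²⟩ = 1.7564 / 0.58615.
⟨p²⟩ = 2.9965.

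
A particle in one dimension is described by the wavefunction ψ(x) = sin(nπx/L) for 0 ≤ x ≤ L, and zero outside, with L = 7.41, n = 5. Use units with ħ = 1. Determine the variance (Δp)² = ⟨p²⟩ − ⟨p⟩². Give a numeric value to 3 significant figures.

Compute ⟨p⟩ and ⟨p²⟩ separately; (Δp)² = ⟨p²⟩ − ⟨p⟩².
d/dx sin(nπx/L) = (nπ/L)·cos(nπx/L) and d²/dx² sin(nπx/L) = −(nπ/L)²·sin(nπx/L); on 0 ≤ x ≤ L, ∫sin²(nπx/L) dx = L/2 and ∫sin(nπx/L)·cos(nπx/L) dx = 0.
Normalization: ∫|ψ|² dx = 3.7050.
⟨p⟩ = 0.0000 and ⟨p²⟩ = 4.4937.
(Δp)² = 4.4937 − (0.0000)² = 4.4937.

4.49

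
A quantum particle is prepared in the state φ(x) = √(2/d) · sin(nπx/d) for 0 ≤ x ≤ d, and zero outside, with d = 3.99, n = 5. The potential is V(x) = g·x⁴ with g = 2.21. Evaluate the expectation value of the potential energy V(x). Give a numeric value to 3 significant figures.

⟨V⟩ = ∫ V(x)·|φ|² dx.
With sin²θ = (1 − cos2θ)/2 on 0 ≤ x ≤ d: ∫sin²(nπx/d) dx = d/2, ∫x·sin²(nπx/d) dx = d²/4, ∫x²·sin²(nπx/d) dx = d³·(1/6 − 1/(4n²π²)); higher powers xᵏ the same way, integrating xᵏ·cos(2nπx/d) by parts.
⟨V⟩ = 109.77.

110.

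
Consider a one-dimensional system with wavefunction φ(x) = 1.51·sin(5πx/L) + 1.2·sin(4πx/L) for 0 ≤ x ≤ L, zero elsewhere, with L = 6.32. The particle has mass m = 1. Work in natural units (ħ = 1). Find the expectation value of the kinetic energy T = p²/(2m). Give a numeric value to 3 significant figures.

T = −(ħ²/2m) d²/dx², so ⟨T⟩ = −(ħ²/2m) ∫ φ*·φ'' dx / ∫|φ|² dx; with m = 1.
d²/dx² sin(jπx/L) = −(jπ/L)²·sin(jπx/L); on 0 ≤ x ≤ L, ∫sin²(jπx/L) dx = L/2 and ∫sin(jπx/L)·sin(lπx/L) dx = 0 for j ≠ l, so only diagonal terms survive in ∫|φ|² and ∫φ·φ″; ∫φ·φ′ dx = [φ²/2] between the walls = 0.
State is unnormalized: ∫|φ|² dx = 11.756, and ∫φ*·(−ħ²/2m · φ'') dx = 31.250, so ⟨T⟩ = 31.250 / 11.756.
⟨T⟩ = 2.6583.

2.66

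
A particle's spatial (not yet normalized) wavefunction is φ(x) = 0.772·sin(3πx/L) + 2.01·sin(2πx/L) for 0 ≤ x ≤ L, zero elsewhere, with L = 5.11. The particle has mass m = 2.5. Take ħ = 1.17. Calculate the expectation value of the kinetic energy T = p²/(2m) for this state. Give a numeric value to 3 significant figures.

T = −(ħ²/2m) d²/dx², so ⟨T⟩ = −(ħ²/2m) ∫ φ*·φ'' dx / ∫|φ|² dx; with m = 2.5.
d²/dx² sin(jπx/L) = −(jπ/L)²·sin(jπx/L); on 0 ≤ x ≤ L, ∫sin²(jπx/L) dx = L/2 and ∫sin(jπx/L)·sin(lπx/L) dx = 0 for j ≠ l, so only diagonal terms survive in ∫|φ|² and ∫φ·φ″; ∫φ·φ′ dx = [φ²/2] between the walls = 0.
State is unnormalized: ∫|φ|² dx = 11.845, and ∫φ*·(−ħ²/2m · φ'') dx = 5.6909, so ⟨T⟩ = 5.6909 / 11.845.
⟨T⟩ = 0.48044.

0.480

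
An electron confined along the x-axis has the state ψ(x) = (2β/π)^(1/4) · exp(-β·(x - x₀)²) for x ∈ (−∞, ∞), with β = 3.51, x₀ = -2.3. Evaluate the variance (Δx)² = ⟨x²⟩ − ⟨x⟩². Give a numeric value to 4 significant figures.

0.07123

Compute ⟨x⟩ and ⟨x²⟩ separately, then (Δx)² = ⟨x²⟩ − ⟨x⟩².
Gaussian moments (u = x − x₀): ∫u^(2j)·e^(−2βu²) du = (2j−1)!!/(4β)^j · √(π/(2β)), odd powers integrate to 0; here √(π/(2β)) = 0.66897.
⟨x⟩ = -2.3000 and ⟨x²⟩ = 5.3612.
(Δx)² = 5.3612 − (-2.3000)² = 0.071225.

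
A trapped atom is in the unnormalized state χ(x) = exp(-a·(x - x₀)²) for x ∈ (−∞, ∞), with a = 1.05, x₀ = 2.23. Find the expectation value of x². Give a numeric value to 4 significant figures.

5.211

⟨x²⟩ = ∫ x²·|χ|² dx / ∫|χ|² dx (integrals over the domain).
Gaussian moments (u = x − x₀): ∫u^(2j)·e^(−2au²) du = (2j−1)!!/(4a)^j · √(π/(2a)), odd powers integrate to 0; here √(π/(2a)) = 1.2231.
State is unnormalized: ∫|χ|² dx = 1.2231, and ∫χ*·x²·χ dx = 6.3736, so ⟨x²⟩ = 6.3736 / 1.2231.
⟨x²⟩ = 5.2110.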